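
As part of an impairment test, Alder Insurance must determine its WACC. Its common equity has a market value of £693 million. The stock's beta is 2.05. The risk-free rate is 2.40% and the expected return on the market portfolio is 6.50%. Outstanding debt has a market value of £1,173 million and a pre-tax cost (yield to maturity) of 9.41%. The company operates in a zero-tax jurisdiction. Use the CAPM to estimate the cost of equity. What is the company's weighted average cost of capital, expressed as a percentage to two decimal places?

9.93%

Market risk premium = 6.5% − 2.4% = 4.1%.
Cost of equity via CAPM: Re = 2.4% + 2.05 × 4.1% = 10.8050%.
Total capital V = 693 + 1173 = 1866.
Equity: weight = 693/1866 = 0.3714; cost = 10.805%.
Debt: weight = 1173/1866 = 0.6286; after-tax cost = 9.41% × (1 − 0%) = 9.4100%.
WACC = 0.3714 × 10.8050% + 0.6286 × 9.4100% = 9.9281%.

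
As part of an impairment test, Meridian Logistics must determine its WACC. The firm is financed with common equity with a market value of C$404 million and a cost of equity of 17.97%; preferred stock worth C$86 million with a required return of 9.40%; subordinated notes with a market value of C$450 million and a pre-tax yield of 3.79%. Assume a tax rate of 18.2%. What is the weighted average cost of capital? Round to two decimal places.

10.07%

Total capital V = 404 + 86 + 450 = 940.
Equity: weight = 404/940 = 0.4298; cost = 17.97%.
Preferred: weight = 86/940 = 0.0915; cost = 9.4%.
Subordinated notes: weight = 450/940 = 0.4787; after-tax cost = 3.79% × (1 − 18.2%) = 3.1002%.
WACC = 0.4298 × 17.9700% + 0.0915 × 9.4000% + 0.4787 × 3.1002% = 10.0674%.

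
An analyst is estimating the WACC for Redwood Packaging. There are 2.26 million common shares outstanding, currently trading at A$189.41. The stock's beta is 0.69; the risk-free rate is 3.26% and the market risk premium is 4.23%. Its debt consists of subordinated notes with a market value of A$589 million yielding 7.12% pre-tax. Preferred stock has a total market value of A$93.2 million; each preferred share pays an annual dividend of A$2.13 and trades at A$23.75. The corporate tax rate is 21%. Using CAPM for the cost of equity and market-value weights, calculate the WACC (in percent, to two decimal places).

Cost of equity via CAPM: Re = 3.26% + 0.69 × 4.23% = 6.1787%.
Cost of preferred: Rp = 2.13 / 23.75 = 8.9684%.
Market value of equity E = 189.41 × 2.26m = 428.0666m.
Total capital V = 428.0666 + 93.2 + 589 = 1110.2666.
Equity: weight = 428.0666/1110.2666 = 0.3856; cost = 6.1787%.
Preferred: weight = 93.2/1110.2666 = 0.0839; cost = 8.9684%.
Subordinated notes: weight = 589/1110.2666 = 0.5305; after-tax cost = 7.12% × (1 − 21%) = 5.6248%.
WACC = 0.3856 × 6.1787% + 0.0839 × 8.9684% + 0.5305 × 5.6248% = 6.1190%.

6.12%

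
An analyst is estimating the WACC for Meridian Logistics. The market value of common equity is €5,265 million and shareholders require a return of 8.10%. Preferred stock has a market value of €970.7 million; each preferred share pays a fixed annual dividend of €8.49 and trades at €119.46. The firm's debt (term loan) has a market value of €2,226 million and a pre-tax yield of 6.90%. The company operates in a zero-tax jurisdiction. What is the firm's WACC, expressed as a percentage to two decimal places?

7.67%

Cost of preferred: Rp = 8.49 / 119.46 = 7.1070%.
Total capital V = 5265 + 970.7 + 2226 = 8461.7.
Equity: weight = 5265/8461.7 = 0.6222; cost = 8.1%.
Preferred: weight = 970.7/8461.7 = 0.1147; cost = 7.107%.
Term loan: weight = 2226/8461.7 = 0.2631; after-tax cost = 6.9% × (1 − 0%) = 6.9000%.
WACC = 0.6222 × 8.1000% + 0.1147 × 7.1070% + 0.2631 × 6.9000% = 7.6704%.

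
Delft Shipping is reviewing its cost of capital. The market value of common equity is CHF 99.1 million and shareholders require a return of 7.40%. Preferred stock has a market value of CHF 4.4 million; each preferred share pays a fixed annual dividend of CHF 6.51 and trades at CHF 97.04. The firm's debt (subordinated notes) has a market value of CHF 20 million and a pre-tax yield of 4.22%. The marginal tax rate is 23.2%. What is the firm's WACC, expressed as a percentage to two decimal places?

6.70%

Cost of preferred: Rp = 6.51 / 97.04 = 6.7086%.
Total capital V = 99.1 + 4.4 + 20 = 123.5.
Equity: weight = 99.1/123.5 = 0.8024; cost = 7.4%.
Preferred: weight = 4.4/123.5 = 0.0356; cost = 6.7086%.
Subordinated notes: weight = 20/123.5 = 0.1619; after-tax cost = 4.22% × (1 − 23.2%) = 3.2410%.
WACC = 0.8024 × 7.4000% + 0.0356 × 6.7086% + 0.1619 × 3.2410% = 6.7018%.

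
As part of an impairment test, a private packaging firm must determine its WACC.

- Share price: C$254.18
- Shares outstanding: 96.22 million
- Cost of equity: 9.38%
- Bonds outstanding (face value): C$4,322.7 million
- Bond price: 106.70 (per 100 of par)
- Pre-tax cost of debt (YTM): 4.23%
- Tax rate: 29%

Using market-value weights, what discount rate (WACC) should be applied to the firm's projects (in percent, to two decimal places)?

8.37%

Market value of equity E = 254.18 × 96.22m = 24457.1996m. Market value of debt D = 4322.7m × 106.7/100 = 4612.3209m.
Total capital V = 24457.1996 + 4612.3209 = 29069.5205.
Equity: weight = 24457.1996/29069.5205 = 0.8413; cost = 9.38%.
Bonds outstanding: weight = 4612.3209/29069.5205 = 0.1587; after-tax cost = 4.23% × (1 − 29%) = 3.0033%.
WACC = 0.8413 × 9.3800% + 0.1587 × 3.0033% = 8.3682%.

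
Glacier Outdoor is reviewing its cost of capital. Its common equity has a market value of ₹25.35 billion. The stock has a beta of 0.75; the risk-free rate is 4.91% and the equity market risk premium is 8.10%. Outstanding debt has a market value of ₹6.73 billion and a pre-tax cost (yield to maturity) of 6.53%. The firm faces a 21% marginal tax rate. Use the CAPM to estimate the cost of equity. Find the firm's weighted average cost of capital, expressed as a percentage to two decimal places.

Cost of equity via CAPM: Re = 4.91% + 0.75 × 8.1% = 10.9850%.
Total capital V = 25.35 + 6.73 = 32.08.
Equity: weight = 25.35/32.08 = 0.7902; cost = 10.985%.
Debt: weight = 6.73/32.08 = 0.2098; after-tax cost = 6.53% × (1 − 21%) = 5.1587%.
WACC = 0.7902 × 10.9850% + 0.2098 × 5.1587% = 9.7627%.

9.76%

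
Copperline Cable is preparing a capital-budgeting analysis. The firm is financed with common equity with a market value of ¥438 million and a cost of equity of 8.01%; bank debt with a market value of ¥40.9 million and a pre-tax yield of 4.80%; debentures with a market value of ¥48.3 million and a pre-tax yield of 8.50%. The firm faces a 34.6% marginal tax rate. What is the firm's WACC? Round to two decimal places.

7.41%

Total capital V = 438 + 40.9 + 48.3 = 527.2.
Equity: weight = 438/527.2 = 0.8308; cost = 8.01%.
Bank debt: weight = 40.9/527.2 = 0.0776; after-tax cost = 4.8% × (1 − 34.6%) = 3.1392%.
Debentures: weight = 48.3/527.2 = 0.0916; after-tax cost = 8.5% × (1 − 34.6%) = 5.5590%.
WACC = 0.8308 × 8.0100% + 0.0776 × 3.1392% + 0.0916 × 5.5590% = 7.4076%.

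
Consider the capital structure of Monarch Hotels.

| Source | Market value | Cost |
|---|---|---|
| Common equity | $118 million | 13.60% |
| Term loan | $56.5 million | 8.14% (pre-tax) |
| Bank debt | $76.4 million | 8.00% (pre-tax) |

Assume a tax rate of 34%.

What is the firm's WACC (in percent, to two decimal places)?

9.21%

Total capital V = 118 + 56.5 + 76.4 = 250.9.
Equity: weight = 118/250.9 = 0.4703; cost = 13.6%.
Term loan: weight = 56.5/250.9 = 0.2252; after-tax cost = 8.14% × (1 − 34%) = 5.3724%.
Bank debt: weight = 76.4/250.9 = 0.3045; after-tax cost = 8% × (1 − 34%) = 5.2800%.
WACC = 0.4703 × 13.6000% + 0.2252 × 5.3724% + 0.3045 × 5.2800% = 9.2138%.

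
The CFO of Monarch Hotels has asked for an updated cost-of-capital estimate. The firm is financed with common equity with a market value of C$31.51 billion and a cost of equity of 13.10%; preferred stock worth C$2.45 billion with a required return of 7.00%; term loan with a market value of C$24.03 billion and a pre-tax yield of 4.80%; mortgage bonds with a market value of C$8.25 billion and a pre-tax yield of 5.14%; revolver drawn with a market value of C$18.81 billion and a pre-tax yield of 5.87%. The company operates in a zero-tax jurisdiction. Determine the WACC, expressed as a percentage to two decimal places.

Total capital V = 31.51 + 2.45 + 24.03 + 8.25 + 18.81 = 85.05.
Equity: weight = 31.51/85.05 = 0.3705; cost = 13.1%.
Preferred: weight = 2.45/85.05 = 0.0288; cost = 7%.
Term loan: weight = 24.03/85.05 = 0.2825; after-tax cost = 4.8% × (1 − 0%) = 4.8000%.
Mortgage bonds: weight = 8.25/85.05 = 0.0970; after-tax cost = 5.14% × (1 − 0%) = 5.1400%.
Revolver drawn: weight = 18.81/85.05 = 0.2212; after-tax cost = 5.87% × (1 − 0%) = 5.8700%.
WACC = 0.3705 × 13.1000% + 0.0288 × 7.0000% + 0.2825 × 4.8000% + 0.0970 × 5.1400% + 0.2212 × 5.8700% = 8.2081%.

8.21%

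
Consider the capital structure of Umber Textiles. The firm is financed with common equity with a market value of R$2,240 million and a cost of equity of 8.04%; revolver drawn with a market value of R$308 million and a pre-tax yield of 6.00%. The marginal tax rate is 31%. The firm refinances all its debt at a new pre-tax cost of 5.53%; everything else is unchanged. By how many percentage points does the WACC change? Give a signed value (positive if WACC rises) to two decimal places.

Current WACC:
Total capital V = 2240 + 308 = 2548.
Equity: weight = 2240/2548 = 0.8791; cost = 8.04%.
Revolver drawn: weight = 308/2548 = 0.1209; after-tax cost = 6% × (1 − 31%) = 4.1400%.
WACC = 0.8791 × 8.0400% + 0.1209 × 4.1400% = 7.5686%.
After the change:
Total capital V = 2240 + 308 = 2548.
Equity: weight = 2240/2548 = 0.8791; cost = 8.04%.
Revolver drawn: weight = 308/2548 = 0.1209; after-tax cost = 5.53% × (1 − 31%) = 3.8157%.
WACC = 0.8791 × 8.0400% + 0.1209 × 3.8157% = 7.5294%.
Change in WACC = 7.5294% − 7.5686% = -0.0392 pp.

-0.04 pp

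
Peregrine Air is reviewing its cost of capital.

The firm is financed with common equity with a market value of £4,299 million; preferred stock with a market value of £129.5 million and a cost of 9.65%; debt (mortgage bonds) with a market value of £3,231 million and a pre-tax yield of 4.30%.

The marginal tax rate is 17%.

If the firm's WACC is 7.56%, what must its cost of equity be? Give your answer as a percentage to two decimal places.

10.50%

Total capital V = 4299 + 129.5 + 3231 = 7659.5.
Equity weight = 4299/7659.5 = 0.5613.
Preferred weight = 129.5/7659.5 = 0.0169.
Mortgage bonds weight = 3231/7659.5 = 0.4218.
Debt contribution = 0.4218 × 4.3% × (1 − 17%) = 1.5055%.
Preferred contribution = 0.0169 × 9.65% = 0.1632%.
Required equity contribution = 7.56% − 1.6687% = 5.8913%.
Re = 5.8913% / 0.5613 = 10.4966%.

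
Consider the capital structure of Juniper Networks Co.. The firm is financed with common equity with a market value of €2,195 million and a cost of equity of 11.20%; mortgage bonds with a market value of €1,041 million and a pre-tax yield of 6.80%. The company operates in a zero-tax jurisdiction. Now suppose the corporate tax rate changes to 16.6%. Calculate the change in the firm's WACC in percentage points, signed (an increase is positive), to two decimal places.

Current WACC:
Total capital V = 2195 + 1041 = 3236.
Equity: weight = 2195/3236 = 0.6783; cost = 11.2%.
Mortgage bonds: weight = 1041/3236 = 0.3217; after-tax cost = 6.8% × (1 − 0%) = 6.8000%.
WACC = 0.6783 × 11.2000% + 0.3217 × 6.8000% = 9.7845%.
After the change:
Total capital V = 2195 + 1041 = 3236.
Equity: weight = 2195/3236 = 0.6783; cost = 11.2%.
Mortgage bonds: weight = 1041/3236 = 0.3217; after-tax cost = 6.8% × (1 − 16.6%) = 5.6712%.
WACC = 0.6783 × 11.2000% + 0.3217 × 5.6712% = 9.4214%.
Change in WACC = 9.4214% − 9.7845% = -0.3631 pp.

-0.36 pp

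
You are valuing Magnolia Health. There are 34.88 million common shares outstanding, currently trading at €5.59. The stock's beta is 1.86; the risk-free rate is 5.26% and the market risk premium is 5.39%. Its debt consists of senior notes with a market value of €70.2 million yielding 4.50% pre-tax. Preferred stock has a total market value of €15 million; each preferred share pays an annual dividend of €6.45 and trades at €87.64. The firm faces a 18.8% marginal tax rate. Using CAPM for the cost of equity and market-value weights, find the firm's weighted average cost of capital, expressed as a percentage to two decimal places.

Cost of equity via CAPM: Re = 5.26% + 1.86 × 5.39% = 15.2854%.
Cost of preferred: Rp = 6.45 / 87.64 = 7.3597%.
Market value of equity E = 5.59 × 34.88m = 194.9792m.
Total capital V = 194.9792 + 15 + 70.2 = 280.1792.
Equity: weight = 194.9792/280.1792 = 0.6959; cost = 15.2854%.
Preferred: weight = 15/280.1792 = 0.0535; cost = 7.3597%.
Senior notes: weight = 70.2/280.1792 = 0.2506; after-tax cost = 4.5% × (1 − 18.8%) = 3.6540%.
WACC = 0.6959 × 15.2854% + 0.0535 × 7.3597% + 0.2506 × 3.6540% = 11.9468%.

11.95%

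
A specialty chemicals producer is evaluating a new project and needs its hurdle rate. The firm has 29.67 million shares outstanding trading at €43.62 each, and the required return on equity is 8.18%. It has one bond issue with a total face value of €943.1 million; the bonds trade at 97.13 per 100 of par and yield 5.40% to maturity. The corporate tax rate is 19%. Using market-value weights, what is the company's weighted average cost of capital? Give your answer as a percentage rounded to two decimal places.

Market value of equity E = 43.62 × 29.67m = 1294.2054m. Market value of debt D = 943.1m × 97.13/100 = 916.03303m.
Total capital V = 1294.2054 + 916.03303 = 2210.23843.
Equity: weight = 1294.2054/2210.23843 = 0.5856; cost = 8.18%.
Bonds outstanding: weight = 916.03303/2210.23843 = 0.4144; after-tax cost = 5.4% × (1 − 19%) = 4.3740%.
WACC = 0.5856 × 8.1800% + 0.4144 × 4.3740% = 6.6026%.

6.60%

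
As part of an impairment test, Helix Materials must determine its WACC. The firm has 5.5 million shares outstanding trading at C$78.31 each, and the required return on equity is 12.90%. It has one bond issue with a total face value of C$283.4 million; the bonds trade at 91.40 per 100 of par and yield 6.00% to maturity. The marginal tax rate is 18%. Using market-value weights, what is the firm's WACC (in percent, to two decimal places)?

Market value of equity E = 78.31 × 5.5m = 430.705m. Market value of debt D = 283.4m × 91.4/100 = 259.0276m.
Total capital V = 430.705 + 259.0276 = 689.7326.
Equity: weight = 430.705/689.7326 = 0.6245; cost = 12.9%.
Bonds outstanding: weight = 259.0276/689.7326 = 0.3755; after-tax cost = 6% × (1 − 18%) = 4.9200%.
WACC = 0.6245 × 12.9000% + 0.3755 × 4.9200% = 9.9031%.

9.90%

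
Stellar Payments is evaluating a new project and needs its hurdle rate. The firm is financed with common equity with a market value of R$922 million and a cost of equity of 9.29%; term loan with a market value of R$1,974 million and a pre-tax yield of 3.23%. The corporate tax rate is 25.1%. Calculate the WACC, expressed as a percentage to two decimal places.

4.61%

Total capital V = 922 + 1974 = 2896.
Equity: weight = 922/2896 = 0.3184; cost = 9.29%.
Term loan: weight = 1974/2896 = 0.6816; after-tax cost = 3.23% × (1 − 25.1%) = 2.4193%.
WACC = 0.3184 × 9.2900% + 0.6816 × 2.4193% = 4.6067%.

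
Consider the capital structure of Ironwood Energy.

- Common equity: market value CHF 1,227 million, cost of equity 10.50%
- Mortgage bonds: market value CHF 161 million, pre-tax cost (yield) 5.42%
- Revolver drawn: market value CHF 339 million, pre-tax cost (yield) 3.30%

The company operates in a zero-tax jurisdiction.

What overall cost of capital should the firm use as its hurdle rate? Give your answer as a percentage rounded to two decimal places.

8.61%

Total capital V = 1227 + 161 + 339 = 1727.
Equity: weight = 1227/1727 = 0.7105; cost = 10.5%.
Mortgage bonds: weight = 161/1727 = 0.0932; after-tax cost = 5.42% × (1 − 0%) = 5.4200%.
Revolver drawn: weight = 339/1727 = 0.1963; after-tax cost = 3.3% × (1 − 0%) = 3.3000%.
WACC = 0.7105 × 10.5000% + 0.0932 × 5.4200% + 0.1963 × 3.3000% = 8.6131%.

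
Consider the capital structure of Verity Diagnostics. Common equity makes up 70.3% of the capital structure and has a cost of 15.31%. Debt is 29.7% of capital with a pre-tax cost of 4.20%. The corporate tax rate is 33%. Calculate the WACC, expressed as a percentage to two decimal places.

11.60%

After-tax cost of debt = 4.2% × (1 − 33%) = 2.8140%.
WACC = 0.703 × 15.3100% + 0.297 × 2.8140% = 11.5987%.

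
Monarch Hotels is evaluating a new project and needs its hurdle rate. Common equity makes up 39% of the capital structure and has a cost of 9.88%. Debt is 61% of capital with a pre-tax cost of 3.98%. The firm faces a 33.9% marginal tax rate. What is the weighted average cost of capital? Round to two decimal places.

After-tax cost of debt = 3.98% × (1 − 33.9%) = 2.6308%.
WACC = 0.390 × 9.8800% + 0.610 × 2.6308% = 5.4580%.

5.46%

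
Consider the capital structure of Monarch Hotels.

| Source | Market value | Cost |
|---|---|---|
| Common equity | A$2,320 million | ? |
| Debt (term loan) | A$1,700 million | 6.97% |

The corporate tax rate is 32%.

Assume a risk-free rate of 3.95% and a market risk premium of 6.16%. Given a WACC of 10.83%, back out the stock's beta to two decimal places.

1.84

Total capital V = 2320 + 1700 = 4020.
Equity weight = 2320/4020 = 0.5771.
Term loan weight = 1700/4020 = 0.4229.
Debt contribution = 0.4229 × 6.97% × (1 − 32%) = 2.0043%.
Required equity contribution = 10.83% − 2.0043% = 8.8257%  ⇒  Re = 15.2928%.
CAPM: 15.2928% = 3.95% + β × 6.16%  ⇒  β = 1.8414.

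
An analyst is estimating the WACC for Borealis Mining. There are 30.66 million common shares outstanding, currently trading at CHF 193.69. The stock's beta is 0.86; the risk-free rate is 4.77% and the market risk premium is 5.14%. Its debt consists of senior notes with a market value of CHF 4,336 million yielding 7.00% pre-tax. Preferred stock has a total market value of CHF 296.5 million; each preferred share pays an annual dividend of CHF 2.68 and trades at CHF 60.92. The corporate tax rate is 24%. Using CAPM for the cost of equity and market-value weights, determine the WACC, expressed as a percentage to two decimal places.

Cost of equity via CAPM: Re = 4.77% + 0.86 × 5.14% = 9.1904%.
Cost of preferred: Rp = 2.68 / 60.92 = 4.3992%.
Market value of equity E = 193.69 × 30.66m = 5938.5354m.
Total capital V = 5938.5354 + 296.5 + 4336 = 10571.0354.
Equity: weight = 5938.5354/10571.0354 = 0.5618; cost = 9.1904%.
Preferred: weight = 296.5/10571.0354 = 0.0280; cost = 4.3992%.
Senior notes: weight = 4336/10571.0354 = 0.4102; after-tax cost = 7% × (1 − 24%) = 5.3200%.
WACC = 0.5618 × 9.1904% + 0.0280 × 4.3992% + 0.4102 × 5.3200% = 7.4685%.

7.47%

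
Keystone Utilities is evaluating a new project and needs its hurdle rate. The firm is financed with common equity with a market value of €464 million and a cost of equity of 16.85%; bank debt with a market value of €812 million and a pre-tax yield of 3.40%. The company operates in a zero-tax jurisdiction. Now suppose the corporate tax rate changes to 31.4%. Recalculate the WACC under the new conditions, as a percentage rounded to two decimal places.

After the change:
Total capital V = 464 + 812 = 1276.
Equity: weight = 464/1276 = 0.3636; cost = 16.85%.
Bank debt: weight = 812/1276 = 0.6364; after-tax cost = 3.4% × (1 − 31.4%) = 2.3324%.
WACC = 0.3636 × 16.8500% + 0.6364 × 2.3324% = 7.6115%.

7.61%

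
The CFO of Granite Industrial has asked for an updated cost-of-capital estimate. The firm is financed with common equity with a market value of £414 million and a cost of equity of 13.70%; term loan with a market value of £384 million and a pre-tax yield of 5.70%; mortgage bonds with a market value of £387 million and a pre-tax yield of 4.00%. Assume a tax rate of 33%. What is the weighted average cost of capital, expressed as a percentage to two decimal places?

6.90%

Total capital V = 414 + 384 + 387 = 1185.
Equity: weight = 414/1185 = 0.3494; cost = 13.7%.
Term loan: weight = 384/1185 = 0.3241; after-tax cost = 5.7% × (1 − 33%) = 3.8190%.
Mortgage bonds: weight = 387/1185 = 0.3266; after-tax cost = 4% × (1 − 33%) = 2.6800%.
WACC = 0.3494 × 13.7000% + 0.3241 × 3.8190% + 0.3266 × 2.6800% = 6.8991%.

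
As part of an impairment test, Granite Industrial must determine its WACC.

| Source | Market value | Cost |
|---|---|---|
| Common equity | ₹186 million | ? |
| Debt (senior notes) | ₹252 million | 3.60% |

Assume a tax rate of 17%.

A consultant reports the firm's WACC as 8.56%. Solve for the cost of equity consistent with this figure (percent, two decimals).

16.11%

Total capital V = 186 + 252 = 438.
Equity weight = 186/438 = 0.4247.
Senior notes weight = 252/438 = 0.5753.
Debt contribution = 0.5753 × 3.6% × (1 − 17%) = 1.7191%.
Required equity contribution = 8.56% − 1.7191% = 6.8409%.
Re = 6.8409% / 0.4247 = 16.1092%.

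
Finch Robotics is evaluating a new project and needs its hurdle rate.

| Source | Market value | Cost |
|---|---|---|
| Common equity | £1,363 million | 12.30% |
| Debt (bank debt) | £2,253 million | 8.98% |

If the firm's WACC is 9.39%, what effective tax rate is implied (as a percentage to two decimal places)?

15.04%

Total capital V = 1363 + 2253 = 3616.
Equity weight = 1363/3616 = 0.3769.
Bank debt weight = 2253/3616 = 0.6231.
Equity contribution = 0.3769 × 12.3% = 4.6363%.
Debt contribution must be 9.39% − 4.6363% = 4.7537%.
0.6231 × 8.98% × (1 − T) = 4.7537%  ⇒  (1 − T) = 0.8496.
T = 15.0386%.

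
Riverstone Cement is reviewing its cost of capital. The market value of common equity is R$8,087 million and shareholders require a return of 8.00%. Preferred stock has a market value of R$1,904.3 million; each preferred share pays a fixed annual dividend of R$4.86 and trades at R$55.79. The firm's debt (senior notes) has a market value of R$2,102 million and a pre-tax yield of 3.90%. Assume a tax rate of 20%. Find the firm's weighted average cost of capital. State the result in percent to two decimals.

7.26%

Cost of preferred: Rp = 4.86 / 55.79 = 8.7112%.
Total capital V = 8087 + 1904.3 + 2102 = 12093.3.
Equity: weight = 8087/12093.3 = 0.6687; cost = 8%.
Preferred: weight = 1904.3/12093.3 = 0.1575; cost = 8.7112%.
Senior notes: weight = 2102/12093.3 = 0.1738; after-tax cost = 3.9% × (1 − 20%) = 3.1200%.
WACC = 0.6687 × 8.0000% + 0.1575 × 8.7112% + 0.1738 × 3.1200% = 7.2638%.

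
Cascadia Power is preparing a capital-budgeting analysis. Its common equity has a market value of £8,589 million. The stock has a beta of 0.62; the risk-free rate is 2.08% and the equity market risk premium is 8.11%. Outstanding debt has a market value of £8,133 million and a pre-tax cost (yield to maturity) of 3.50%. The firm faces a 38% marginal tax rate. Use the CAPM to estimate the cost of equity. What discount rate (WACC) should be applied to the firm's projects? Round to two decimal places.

Cost of equity via CAPM: Re = 2.08% + 0.62 × 8.11% = 7.1082%.
Total capital V = 8589 + 8133 = 16722.
Equity: weight = 8589/16722 = 0.5136; cost = 7.1082%.
Debt: weight = 8133/16722 = 0.4864; after-tax cost = 3.5% × (1 − 38%) = 2.1700%.
WACC = 0.5136 × 7.1082% + 0.4864 × 2.1700% = 4.7064%.

4.71%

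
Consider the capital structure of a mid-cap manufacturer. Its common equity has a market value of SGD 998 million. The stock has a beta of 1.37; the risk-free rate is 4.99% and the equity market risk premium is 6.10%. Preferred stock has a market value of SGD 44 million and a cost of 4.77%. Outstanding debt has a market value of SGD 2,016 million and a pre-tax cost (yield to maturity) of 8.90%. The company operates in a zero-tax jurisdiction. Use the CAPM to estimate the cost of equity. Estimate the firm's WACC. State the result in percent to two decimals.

10.29%

Cost of equity via CAPM: Re = 4.99% + 1.37 × 6.1% = 13.3470%.
Total capital V = 998 + 44 + 2016 = 3058.
Equity: weight = 998/3058 = 0.3264; cost = 13.347%.
Preferred: weight = 44/3058 = 0.0144; cost = 4.77%.
Debt: weight = 2016/3058 = 0.6593; after-tax cost = 8.9% × (1 − 0%) = 8.9000%.
WACC = 0.3264 × 13.3470% + 0.0144 × 4.7700% + 0.6593 × 8.9000% = 10.2919%.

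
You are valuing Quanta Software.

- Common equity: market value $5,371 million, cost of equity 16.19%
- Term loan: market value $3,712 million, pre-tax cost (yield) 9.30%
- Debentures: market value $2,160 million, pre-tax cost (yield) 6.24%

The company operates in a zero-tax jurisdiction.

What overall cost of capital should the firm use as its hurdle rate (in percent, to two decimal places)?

Total capital V = 5371 + 3712 + 2160 = 11243.
Equity: weight = 5371/11243 = 0.4777; cost = 16.19%.
Term loan: weight = 3712/11243 = 0.3302; after-tax cost = 9.3% × (1 − 0%) = 9.3000%.
Debentures: weight = 2160/11243 = 0.1921; after-tax cost = 6.24% × (1 − 0%) = 6.2400%.
WACC = 0.4777 × 16.1900% + 0.3302 × 9.3000% + 0.1921 × 6.2400% = 12.0036%.

12.00%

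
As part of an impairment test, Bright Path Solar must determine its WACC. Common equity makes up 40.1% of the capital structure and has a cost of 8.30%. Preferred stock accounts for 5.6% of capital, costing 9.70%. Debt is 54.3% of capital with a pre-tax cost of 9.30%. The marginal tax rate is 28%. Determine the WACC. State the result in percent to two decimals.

After-tax cost of debt = 9.3% × (1 − 28%) = 6.6960%.
WACC = 0.401 × 8.3000% + 0.056 × 9.7000% + 0.543 × 6.6960% = 7.5074%.

7.51%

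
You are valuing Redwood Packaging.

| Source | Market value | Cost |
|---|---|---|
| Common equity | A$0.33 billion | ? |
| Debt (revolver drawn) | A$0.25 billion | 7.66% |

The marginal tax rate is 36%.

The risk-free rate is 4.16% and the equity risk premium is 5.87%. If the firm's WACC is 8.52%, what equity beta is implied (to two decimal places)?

Total capital V = 0.33 + 0.25 = 0.58.
Equity weight = 0.33/0.58 = 0.5690.
Revolver drawn weight = 0.25/0.58 = 0.4310.
Debt contribution = 0.4310 × 7.66% × (1 − 36%) = 2.1131%.
Required equity contribution = 8.52% − 2.1131% = 6.4069%  ⇒  Re = 11.2606%.
CAPM: 11.2606% = 4.16% + β × 5.87%  ⇒  β = 1.2096.

1.21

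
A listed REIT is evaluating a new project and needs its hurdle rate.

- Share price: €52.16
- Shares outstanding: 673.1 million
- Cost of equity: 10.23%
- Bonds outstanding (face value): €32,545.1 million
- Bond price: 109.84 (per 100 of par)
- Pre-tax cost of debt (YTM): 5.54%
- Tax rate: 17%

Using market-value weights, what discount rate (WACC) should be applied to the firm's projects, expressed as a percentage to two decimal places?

7.39%

Market value of equity E = 52.16 × 673.1m = 35108.896m. Market value of debt D = 32545.1m × 109.84/100 = 35747.53784m.
Total capital V = 35108.896 + 35747.53784 = 70856.43384.
Equity: weight = 35108.896/70856.43384 = 0.4955; cost = 10.23%.
Bonds outstanding: weight = 35747.53784/70856.43384 = 0.5045; after-tax cost = 5.54% × (1 − 17%) = 4.5982%.
WACC = 0.4955 × 10.2300% + 0.5045 × 4.5982% = 7.3887%.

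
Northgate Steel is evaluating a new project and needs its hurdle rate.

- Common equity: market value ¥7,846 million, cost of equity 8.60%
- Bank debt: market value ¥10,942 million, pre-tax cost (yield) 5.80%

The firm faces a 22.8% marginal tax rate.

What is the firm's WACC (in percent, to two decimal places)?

Total capital V = 7846 + 10942 = 18788.
Equity: weight = 7846/18788 = 0.4176; cost = 8.6%.
Bank debt: weight = 10942/18788 = 0.5824; after-tax cost = 5.8% × (1 − 22.8%) = 4.4776%.
WACC = 0.4176 × 8.6000% + 0.5824 × 4.4776% = 6.1991%.

6.20%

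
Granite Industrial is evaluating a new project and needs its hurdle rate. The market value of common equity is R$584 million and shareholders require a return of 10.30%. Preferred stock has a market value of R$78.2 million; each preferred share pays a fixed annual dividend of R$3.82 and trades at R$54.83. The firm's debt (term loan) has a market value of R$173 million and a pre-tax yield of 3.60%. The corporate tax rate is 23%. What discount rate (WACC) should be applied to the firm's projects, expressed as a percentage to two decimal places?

Cost of preferred: Rp = 3.82 / 54.83 = 6.9670%.
Total capital V = 584 + 78.2 + 173 = 835.2.
Equity: weight = 584/835.2 = 0.6992; cost = 10.3%.
Preferred: weight = 78.2/835.2 = 0.0936; cost = 6.967%.
Term loan: weight = 173/835.2 = 0.2071; after-tax cost = 3.6% × (1 − 23%) = 2.7720%.
WACC = 0.6992 × 10.3000% + 0.0936 × 6.9670% + 0.2071 × 2.7720% = 8.4286%.

8.43%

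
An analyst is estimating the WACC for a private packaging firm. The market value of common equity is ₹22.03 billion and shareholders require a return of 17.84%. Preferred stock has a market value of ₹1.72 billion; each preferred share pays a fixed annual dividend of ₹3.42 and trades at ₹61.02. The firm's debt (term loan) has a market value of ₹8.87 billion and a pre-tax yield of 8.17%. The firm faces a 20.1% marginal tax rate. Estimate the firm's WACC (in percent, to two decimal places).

Cost of preferred: Rp = 3.42 / 61.02 = 5.6047%.
Total capital V = 22.03 + 1.72 + 8.87 = 32.62.
Equity: weight = 22.03/32.62 = 0.6754; cost = 17.84%.
Preferred: weight = 1.72/32.62 = 0.0527; cost = 5.6047%.
Term loan: weight = 8.87/32.62 = 0.2719; after-tax cost = 8.17% × (1 − 20.1%) = 6.5278%.
WACC = 0.6754 × 17.8400% + 0.0527 × 5.6047% + 0.2719 × 6.5278% = 14.1189%.

14.12%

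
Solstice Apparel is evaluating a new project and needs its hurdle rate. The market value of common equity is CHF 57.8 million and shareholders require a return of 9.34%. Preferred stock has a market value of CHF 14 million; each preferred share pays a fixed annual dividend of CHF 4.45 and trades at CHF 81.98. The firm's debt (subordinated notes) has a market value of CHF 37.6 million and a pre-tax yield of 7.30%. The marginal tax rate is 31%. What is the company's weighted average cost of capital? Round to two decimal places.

Cost of preferred: Rp = 4.45 / 81.98 = 5.4282%.
Total capital V = 57.8 + 14 + 37.6 = 109.4.
Equity: weight = 57.8/109.4 = 0.5283; cost = 9.34%.
Preferred: weight = 14/109.4 = 0.1280; cost = 5.4282%.
Subordinated notes: weight = 37.6/109.4 = 0.3437; after-tax cost = 7.3% × (1 − 31%) = 5.0370%.
WACC = 0.5283 × 9.3400% + 0.1280 × 5.4282% + 0.3437 × 5.0370% = 7.3605%.

7.36%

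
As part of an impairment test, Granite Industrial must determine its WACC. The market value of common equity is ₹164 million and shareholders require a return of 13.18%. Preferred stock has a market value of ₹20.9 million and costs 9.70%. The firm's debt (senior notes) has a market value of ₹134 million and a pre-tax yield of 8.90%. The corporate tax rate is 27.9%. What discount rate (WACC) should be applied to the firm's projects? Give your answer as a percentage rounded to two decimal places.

10.11%

Total capital V = 164 + 20.9 + 134 = 318.9.
Equity: weight = 164/318.9 = 0.5143; cost = 13.18%.
Preferred: weight = 20.9/318.9 = 0.0655; cost = 9.7%.
Senior notes: weight = 134/318.9 = 0.4202; after-tax cost = 8.9% × (1 − 27.9%) = 6.4169%.
WACC = 0.5143 × 13.1800% + 0.0655 × 9.7000% + 0.4202 × 6.4169% = 10.1101%.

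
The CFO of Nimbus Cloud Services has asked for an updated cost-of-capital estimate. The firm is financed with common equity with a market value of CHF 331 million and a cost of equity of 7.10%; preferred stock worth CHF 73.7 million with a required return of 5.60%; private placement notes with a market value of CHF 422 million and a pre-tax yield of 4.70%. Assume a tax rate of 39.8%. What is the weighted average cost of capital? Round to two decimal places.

4.79%

Total capital V = 331 + 73.7 + 422 = 826.7.
Equity: weight = 331/826.7 = 0.4004; cost = 7.1%.
Preferred: weight = 73.7/826.7 = 0.0891; cost = 5.6%.
Private placement notes: weight = 422/826.7 = 0.5105; after-tax cost = 4.7% × (1 − 39.8%) = 2.8294%.
WACC = 0.4004 × 7.1000% + 0.0891 × 5.6000% + 0.5105 × 2.8294% = 4.7863%.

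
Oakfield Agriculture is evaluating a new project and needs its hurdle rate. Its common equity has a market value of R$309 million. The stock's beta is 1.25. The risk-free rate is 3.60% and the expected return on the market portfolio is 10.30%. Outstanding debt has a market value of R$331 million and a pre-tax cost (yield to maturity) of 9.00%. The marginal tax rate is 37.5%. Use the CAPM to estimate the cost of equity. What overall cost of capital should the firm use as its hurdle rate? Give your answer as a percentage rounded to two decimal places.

8.69%

Market risk premium = 10.3% − 3.6% = 6.7%.
Cost of equity via CAPM: Re = 3.6% + 1.25 × 6.7% = 11.9750%.
Total capital V = 309 + 331 = 640.
Equity: weight = 309/640 = 0.4828; cost = 11.975%.
Debt: weight = 331/640 = 0.5172; after-tax cost = 9% × (1 − 37.5%) = 5.6250%.
WACC = 0.4828 × 11.9750% + 0.5172 × 5.6250% = 8.6909%.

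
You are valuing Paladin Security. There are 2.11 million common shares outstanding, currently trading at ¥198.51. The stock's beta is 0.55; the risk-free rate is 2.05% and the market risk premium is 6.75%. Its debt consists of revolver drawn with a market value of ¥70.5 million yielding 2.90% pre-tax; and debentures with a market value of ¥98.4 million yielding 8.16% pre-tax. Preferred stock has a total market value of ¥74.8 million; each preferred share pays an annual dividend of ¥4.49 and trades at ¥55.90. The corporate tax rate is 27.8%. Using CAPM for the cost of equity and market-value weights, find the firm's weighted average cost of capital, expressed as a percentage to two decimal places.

5.65%

Cost of equity via CAPM: Re = 2.05% + 0.55 × 6.75% = 5.7625%.
Cost of preferred: Rp = 4.49 / 55.9 = 8.0322%.
Market value of equity E = 198.51 × 2.11m = 418.8561m.
Total capital V = 418.8561 + 74.8 + 70.5 + 98.4 = 662.5561.
Equity: weight = 418.8561/662.5561 = 0.6322; cost = 5.7625%.
Preferred: weight = 74.8/662.5561 = 0.1129; cost = 8.0322%.
Revolver drawn: weight = 70.5/662.5561 = 0.1064; after-tax cost = 2.9% × (1 − 27.8%) = 2.0938%.
Debentures: weight = 98.4/662.5561 = 0.1485; after-tax cost = 8.16% × (1 − 27.8%) = 5.8915%.
WACC = 0.6322 × 5.7625% + 0.1129 × 8.0322% + 0.1064 × 2.0938% + 0.1485 × 5.8915% = 5.6475%.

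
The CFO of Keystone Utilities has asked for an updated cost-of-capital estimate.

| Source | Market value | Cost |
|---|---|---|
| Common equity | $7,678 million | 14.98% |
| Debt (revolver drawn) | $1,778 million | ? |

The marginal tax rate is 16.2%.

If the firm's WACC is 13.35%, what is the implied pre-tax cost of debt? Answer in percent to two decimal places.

Total capital V = 7678 + 1778 = 9456.
Equity weight = 7678/9456 = 0.8120.
Revolver drawn weight = 1778/9456 = 0.1880.
Equity contribution = 0.8120 × 14.98% = 12.1633%.
Remaining for debt = 13.35% − 12.1633% = 1.1867%.
Rd × (1 − 16.2%) × 0.1880 = 1.1867%  ⇒  Rd = 7.5312%.

7.53%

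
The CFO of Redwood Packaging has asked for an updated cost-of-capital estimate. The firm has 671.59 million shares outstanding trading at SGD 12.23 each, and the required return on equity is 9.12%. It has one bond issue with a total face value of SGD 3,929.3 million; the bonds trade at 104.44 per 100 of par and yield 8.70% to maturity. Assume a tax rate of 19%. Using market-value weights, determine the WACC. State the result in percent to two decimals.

Market value of equity E = 12.23 × 671.59m = 8213.5457m. Market value of debt D = 3929.3m × 104.44/100 = 4103.76092m.
Total capital V = 8213.5457 + 4103.76092 = 12317.30662.
Equity: weight = 8213.5457/12317.30662 = 0.6668; cost = 9.12%.
Bonds outstanding: weight = 4103.76092/12317.30662 = 0.3332; after-tax cost = 8.7% × (1 − 19%) = 7.0470%.
WACC = 0.6668 × 9.1200% + 0.3332 × 7.0470% = 8.4293%.

8.43%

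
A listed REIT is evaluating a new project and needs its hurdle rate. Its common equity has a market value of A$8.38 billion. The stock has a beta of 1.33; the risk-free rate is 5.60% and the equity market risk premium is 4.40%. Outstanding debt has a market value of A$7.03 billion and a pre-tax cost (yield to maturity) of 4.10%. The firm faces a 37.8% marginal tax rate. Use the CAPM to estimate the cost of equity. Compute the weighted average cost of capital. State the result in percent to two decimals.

7.39%

Cost of equity via CAPM: Re = 5.6% + 1.33 × 4.4% = 11.4520%.
Total capital V = 8.38 + 7.03 = 15.41.
Equity: weight = 8.38/15.41 = 0.5438; cost = 11.452%.
Debt: weight = 7.03/15.41 = 0.4562; after-tax cost = 4.1% × (1 − 37.8%) = 2.5502%.
WACC = 0.5438 × 11.4520% + 0.4562 × 2.5502% = 7.3910%.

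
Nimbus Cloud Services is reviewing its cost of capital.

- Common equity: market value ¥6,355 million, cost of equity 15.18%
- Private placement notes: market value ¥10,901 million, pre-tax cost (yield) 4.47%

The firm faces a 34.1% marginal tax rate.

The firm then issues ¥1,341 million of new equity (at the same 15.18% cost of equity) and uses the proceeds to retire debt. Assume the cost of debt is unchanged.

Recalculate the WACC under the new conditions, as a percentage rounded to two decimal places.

8.40%

After the change:
Total capital V = 7696 + 9560 = 17256.
Equity: weight = 7696/17256 = 0.4460; cost = 15.18%.
Private placement notes: weight = 9560/17256 = 0.5540; after-tax cost = 4.47% × (1 − 34.1%) = 2.9457%.
WACC = 0.4460 × 15.1800% + 0.5540 × 2.9457% = 8.4021%.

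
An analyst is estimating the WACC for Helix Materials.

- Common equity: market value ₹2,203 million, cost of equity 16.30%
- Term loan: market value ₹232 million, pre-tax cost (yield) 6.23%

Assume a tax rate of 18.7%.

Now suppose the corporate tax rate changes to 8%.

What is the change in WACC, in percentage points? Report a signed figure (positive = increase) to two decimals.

Current WACC:
Total capital V = 2203 + 232 = 2435.
Equity: weight = 2203/2435 = 0.9047; cost = 16.3%.
Term loan: weight = 232/2435 = 0.0953; after-tax cost = 6.23% × (1 − 18.7%) = 5.0650%.
WACC = 0.9047 × 16.3000% + 0.0953 × 5.0650% = 15.2296%.
After the change:
Total capital V = 2203 + 232 = 2435.
Equity: weight = 2203/2435 = 0.9047; cost = 16.3%.
Term loan: weight = 232/2435 = 0.0953; after-tax cost = 6.23% × (1 − 8%) = 5.7316%.
WACC = 0.9047 × 16.3000% + 0.0953 × 5.7316% = 15.2931%.
Change in WACC = 15.2931% − 15.2296% = 0.0635 pp.

+0.06 pp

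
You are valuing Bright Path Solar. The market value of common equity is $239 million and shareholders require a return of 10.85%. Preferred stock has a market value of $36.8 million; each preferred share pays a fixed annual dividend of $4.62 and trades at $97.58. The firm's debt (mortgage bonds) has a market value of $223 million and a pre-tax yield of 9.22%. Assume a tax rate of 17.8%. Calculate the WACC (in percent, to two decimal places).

Cost of preferred: Rp = 4.62 / 97.58 = 4.7346%.
Total capital V = 239 + 36.8 + 223 = 498.8.
Equity: weight = 239/498.8 = 0.4791; cost = 10.85%.
Preferred: weight = 36.8/498.8 = 0.0738; cost = 4.7346%.
Mortgage bonds: weight = 223/498.8 = 0.4471; after-tax cost = 9.22% × (1 − 17.8%) = 7.5788%.
WACC = 0.4791 × 10.8500% + 0.0738 × 4.7346% + 0.4471 × 7.5788% = 8.9364%.

8.94%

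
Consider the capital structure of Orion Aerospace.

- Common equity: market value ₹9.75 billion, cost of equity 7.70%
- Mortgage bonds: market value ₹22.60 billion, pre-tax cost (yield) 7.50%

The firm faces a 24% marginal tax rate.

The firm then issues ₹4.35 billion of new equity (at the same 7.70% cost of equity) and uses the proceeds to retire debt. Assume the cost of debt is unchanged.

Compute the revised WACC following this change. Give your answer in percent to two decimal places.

After the change:
Total capital V = 14.1 + 18.25 = 32.35.
Equity: weight = 14.1/32.35 = 0.4359; cost = 7.7%.
Mortgage bonds: weight = 18.25/32.35 = 0.5641; after-tax cost = 7.5% × (1 − 24%) = 5.7000%.
WACC = 0.4359 × 7.7000% + 0.5641 × 5.7000% = 6.5717%.

6.57%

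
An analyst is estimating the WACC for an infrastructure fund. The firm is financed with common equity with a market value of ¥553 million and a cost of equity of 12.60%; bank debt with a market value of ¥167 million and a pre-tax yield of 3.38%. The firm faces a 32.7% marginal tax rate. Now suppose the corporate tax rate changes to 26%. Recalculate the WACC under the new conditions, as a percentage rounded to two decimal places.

After the change:
Total capital V = 553 + 167 = 720.
Equity: weight = 553/720 = 0.7681; cost = 12.6%.
Bank debt: weight = 167/720 = 0.2319; after-tax cost = 3.38% × (1 − 26%) = 2.5012%.
WACC = 0.7681 × 12.6000% + 0.2319 × 2.5012% = 10.2576%.

10.26%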